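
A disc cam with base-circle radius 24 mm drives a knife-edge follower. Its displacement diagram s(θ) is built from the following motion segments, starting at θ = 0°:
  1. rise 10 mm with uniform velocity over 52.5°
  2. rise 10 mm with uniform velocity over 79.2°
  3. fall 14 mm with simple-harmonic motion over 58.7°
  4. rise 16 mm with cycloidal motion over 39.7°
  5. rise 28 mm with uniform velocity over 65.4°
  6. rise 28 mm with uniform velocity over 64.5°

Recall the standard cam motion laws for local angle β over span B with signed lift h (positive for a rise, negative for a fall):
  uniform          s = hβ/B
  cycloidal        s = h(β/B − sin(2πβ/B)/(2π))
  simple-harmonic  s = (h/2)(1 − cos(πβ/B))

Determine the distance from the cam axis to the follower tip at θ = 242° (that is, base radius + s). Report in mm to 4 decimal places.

seg 1 [0°–52.5°] uniform, h=10: full span → s += 10 → s = 10.0000
seg 2 [52.5°–131.7°] uniform, h=10: full span → s += 10 → s = 20.0000
seg 3 [131.7°–190.4°] simple-harmonic, h=-14: full span → s += -14 → s = 6.0000
seg 4 [190.4°–230.1°] cycloidal, h=16: full span → s += 16 → s = 22.0000
seg 5 [230.1°–295.5°] uniform, h=28: θ=242° here. β=11.9, B=65.4. 28·11.9/65.4 = 5.0948 → s = 27.0948
radial distance = base radius + s = 24 + 27.0948 = 51.0948

51.0948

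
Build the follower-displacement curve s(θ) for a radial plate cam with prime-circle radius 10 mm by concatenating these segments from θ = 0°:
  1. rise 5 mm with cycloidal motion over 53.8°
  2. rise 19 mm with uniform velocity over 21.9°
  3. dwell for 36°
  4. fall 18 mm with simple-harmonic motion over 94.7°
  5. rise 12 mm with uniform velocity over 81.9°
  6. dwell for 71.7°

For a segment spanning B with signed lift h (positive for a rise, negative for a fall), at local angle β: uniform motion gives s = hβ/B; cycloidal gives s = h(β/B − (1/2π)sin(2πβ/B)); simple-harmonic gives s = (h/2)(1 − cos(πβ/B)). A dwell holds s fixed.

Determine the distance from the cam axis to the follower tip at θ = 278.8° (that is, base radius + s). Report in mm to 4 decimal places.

seg 1 [0°–53.8°] cycloidal, h=5: full span → s += 5 → s = 5.0000
seg 2 [53.8°–75.7°] uniform, h=19: full span → s += 19 → s = 24.0000
seg 3 [75.7°–111.7°] dwell: s stays 24.0000
seg 4 [111.7°–206.4°] simple-harmonic, h=-18: full span → s += -18 → s = 6.0000
seg 5 [206.4°–288.3°] uniform, h=12: θ=278.8° here. β=72.4, B=81.9. 12·72.4/81.9 = 10.6081 → s = 16.6081
radial distance = base radius + s = 10 + 16.6081 = 26.6081

26.6081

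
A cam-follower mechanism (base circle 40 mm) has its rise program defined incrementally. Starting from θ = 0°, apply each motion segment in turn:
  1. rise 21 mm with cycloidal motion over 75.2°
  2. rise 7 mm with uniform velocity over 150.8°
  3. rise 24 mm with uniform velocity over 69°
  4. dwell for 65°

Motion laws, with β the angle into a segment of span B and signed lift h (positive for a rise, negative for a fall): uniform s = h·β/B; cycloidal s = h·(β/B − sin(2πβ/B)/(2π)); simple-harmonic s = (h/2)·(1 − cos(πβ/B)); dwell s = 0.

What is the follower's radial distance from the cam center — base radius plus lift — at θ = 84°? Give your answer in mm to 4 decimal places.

seg 1 [0°–75.2°] cycloidal, h=21: full span → s += 21 → s = 21.0000
seg 2 [75.2°–226°] uniform, h=7: θ=84° here. β=8.8, B=150.8. 7·8.8/150.8 = 0.4085 → s = 21.4085
radial distance = base radius + s = 40 + 21.4085 = 61.4085

61.4085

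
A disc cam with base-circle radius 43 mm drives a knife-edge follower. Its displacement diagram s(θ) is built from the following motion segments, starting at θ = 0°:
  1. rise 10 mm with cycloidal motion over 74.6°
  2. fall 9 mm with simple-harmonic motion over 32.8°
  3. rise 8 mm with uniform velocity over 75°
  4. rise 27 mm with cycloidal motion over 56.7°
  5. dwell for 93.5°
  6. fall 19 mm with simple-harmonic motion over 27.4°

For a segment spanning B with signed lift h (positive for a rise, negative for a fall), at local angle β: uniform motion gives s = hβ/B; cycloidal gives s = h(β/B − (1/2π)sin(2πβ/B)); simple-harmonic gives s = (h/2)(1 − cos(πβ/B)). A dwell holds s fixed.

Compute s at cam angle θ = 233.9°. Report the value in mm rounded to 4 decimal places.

seg 1 [0°–74.6°] cycloidal, h=10: full span → s += 10 → s = 10.0000
seg 2 [74.6°–107.4°] simple-harmonic, h=-9: full span → s += -9 → s = 1.0000
seg 3 [107.4°–182.4°] uniform, h=8: full span → s += 8 → s = 9.0000
seg 4 [182.4°–239.1°] cycloidal, h=27: θ=233.9° here. β=51.5, B=56.7. 27·(0.9083 − sin(2π·0.9083)/(2π)) = 26.8652 → s = 35.8652

35.8652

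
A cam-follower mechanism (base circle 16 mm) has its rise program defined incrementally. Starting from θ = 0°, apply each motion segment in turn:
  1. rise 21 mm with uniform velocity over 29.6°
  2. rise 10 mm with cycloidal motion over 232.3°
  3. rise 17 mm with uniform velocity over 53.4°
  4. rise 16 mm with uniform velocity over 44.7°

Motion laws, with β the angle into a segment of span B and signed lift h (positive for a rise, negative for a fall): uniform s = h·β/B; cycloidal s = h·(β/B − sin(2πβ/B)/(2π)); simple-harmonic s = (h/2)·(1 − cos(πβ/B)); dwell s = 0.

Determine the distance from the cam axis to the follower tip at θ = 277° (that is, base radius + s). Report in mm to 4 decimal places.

seg 1 [0°–29.6°] uniform, h=21: full span → s += 21 → s = 21.0000
seg 2 [29.6°–261.9°] cycloidal, h=10: full span → s += 10 → s = 31.0000
seg 3 [261.9°–315.3°] uniform, h=17: θ=277° here. β=15.1, B=53.4. 17·15.1/53.4 = 4.8071 → s = 35.8071
radial distance = base radius + s = 16 + 35.8071 = 51.8071

51.8071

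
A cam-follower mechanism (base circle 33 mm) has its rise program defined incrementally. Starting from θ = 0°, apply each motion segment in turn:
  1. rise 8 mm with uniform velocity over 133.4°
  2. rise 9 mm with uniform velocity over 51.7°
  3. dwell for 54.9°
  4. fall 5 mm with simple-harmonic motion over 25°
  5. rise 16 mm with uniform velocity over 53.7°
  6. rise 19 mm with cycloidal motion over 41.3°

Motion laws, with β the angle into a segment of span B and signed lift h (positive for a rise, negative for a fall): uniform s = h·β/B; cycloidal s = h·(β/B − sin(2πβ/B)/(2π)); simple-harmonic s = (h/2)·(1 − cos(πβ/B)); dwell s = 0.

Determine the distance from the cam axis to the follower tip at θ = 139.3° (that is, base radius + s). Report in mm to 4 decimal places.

seg 1 [0°–133.4°] uniform, h=8: full span → s += 8 → s = 8.0000
seg 2 [133.4°–185.1°] uniform, h=9: θ=139.3° here. β=5.9, B=51.7. 9·5.9/51.7 = 1.0271 → s = 9.0271
radial distance = base radius + s = 33 + 9.0271 = 42.0271

42.0271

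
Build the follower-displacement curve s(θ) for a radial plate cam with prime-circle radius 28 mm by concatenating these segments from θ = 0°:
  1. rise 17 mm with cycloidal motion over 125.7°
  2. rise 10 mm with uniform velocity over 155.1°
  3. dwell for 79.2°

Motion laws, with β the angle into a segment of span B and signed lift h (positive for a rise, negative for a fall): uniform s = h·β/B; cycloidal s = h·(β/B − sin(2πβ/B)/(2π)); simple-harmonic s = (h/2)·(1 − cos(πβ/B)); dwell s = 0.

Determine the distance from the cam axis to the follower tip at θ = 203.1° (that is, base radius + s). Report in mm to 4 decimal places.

seg 1 [0°–125.7°] cycloidal, h=17: full span → s += 17 → s = 17.0000
seg 2 [125.7°–280.8°] uniform, h=10: θ=203.1° here. β=77.4, B=155.1. 10·77.4/155.1 = 4.9903 → s = 21.9903
radial distance = base radius + s = 28 + 21.9903 = 49.9903

49.9903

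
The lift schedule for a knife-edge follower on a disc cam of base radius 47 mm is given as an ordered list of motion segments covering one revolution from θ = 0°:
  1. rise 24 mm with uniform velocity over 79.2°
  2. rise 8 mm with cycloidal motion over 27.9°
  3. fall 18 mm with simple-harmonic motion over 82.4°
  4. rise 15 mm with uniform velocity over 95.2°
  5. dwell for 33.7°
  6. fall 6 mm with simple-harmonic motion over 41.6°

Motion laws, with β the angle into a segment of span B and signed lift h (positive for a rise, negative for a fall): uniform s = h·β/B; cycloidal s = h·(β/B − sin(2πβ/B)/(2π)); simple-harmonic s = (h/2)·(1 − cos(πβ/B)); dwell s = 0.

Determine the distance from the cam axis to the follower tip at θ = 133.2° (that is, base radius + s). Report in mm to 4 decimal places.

seg 1 [0°–79.2°] uniform, h=24: full span → s += 24 → s = 24.0000
seg 2 [79.2°–107.1°] cycloidal, h=8: full span → s += 8 → s = 32.0000
seg 3 [107.1°–189.5°] simple-harmonic, h=-18: θ=133.2° here. β=26.1, B=82.4. -18/2·(1 − cos(π·0.3167)) = -4.1002 → s = 27.8998
radial distance = base radius + s = 47 + 27.8998 = 74.8998

74.8998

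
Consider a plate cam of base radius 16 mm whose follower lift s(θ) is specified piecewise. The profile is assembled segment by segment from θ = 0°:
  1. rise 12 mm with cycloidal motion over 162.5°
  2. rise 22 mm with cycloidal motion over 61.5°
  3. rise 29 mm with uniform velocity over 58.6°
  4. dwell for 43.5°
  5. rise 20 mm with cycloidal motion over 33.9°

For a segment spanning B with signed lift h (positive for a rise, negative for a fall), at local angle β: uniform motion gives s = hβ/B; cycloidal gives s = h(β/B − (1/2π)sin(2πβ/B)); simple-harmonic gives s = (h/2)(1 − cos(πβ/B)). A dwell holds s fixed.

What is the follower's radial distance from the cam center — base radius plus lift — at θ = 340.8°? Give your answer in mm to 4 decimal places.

seg 1 [0°–162.5°] cycloidal, h=12: full span → s += 12 → s = 12.0000
seg 2 [162.5°–224°] cycloidal, h=22: full span → s += 22 → s = 34.0000
seg 3 [224°–282.6°] uniform, h=29: full span → s += 29 → s = 63.0000
seg 4 [282.6°–326.1°] dwell: s stays 63.0000
seg 5 [326.1°–360°] cycloidal, h=20: θ=340.8° here. β=14.7, B=33.9. 20·(0.4336 − sin(2π·0.4336)/(2π)) = 7.3833 → s = 70.3833
radial distance = base radius + s = 16 + 70.3833 = 86.3833

86.3833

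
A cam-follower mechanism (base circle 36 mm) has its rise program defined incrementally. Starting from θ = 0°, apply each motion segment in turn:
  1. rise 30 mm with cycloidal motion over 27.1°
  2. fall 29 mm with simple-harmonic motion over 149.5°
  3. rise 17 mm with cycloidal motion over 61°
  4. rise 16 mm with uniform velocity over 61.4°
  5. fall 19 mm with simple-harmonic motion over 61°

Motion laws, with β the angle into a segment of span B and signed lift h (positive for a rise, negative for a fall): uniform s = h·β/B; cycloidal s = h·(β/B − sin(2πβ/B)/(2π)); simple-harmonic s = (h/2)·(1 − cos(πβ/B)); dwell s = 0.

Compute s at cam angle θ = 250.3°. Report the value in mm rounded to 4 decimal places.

seg 1 [0°–27.1°] cycloidal, h=30: full span → s += 30 → s = 30.0000
seg 2 [27.1°–176.6°] simple-harmonic, h=-29: full span → s += -29 → s = 1.0000
seg 3 [176.6°–237.6°] cycloidal, h=17: full span → s += 17 → s = 18.0000
seg 4 [237.6°–299°] uniform, h=16: θ=250.3° here. β=12.7, B=61.4. 16·12.7/61.4 = 3.3094 → s = 21.3094

21.3094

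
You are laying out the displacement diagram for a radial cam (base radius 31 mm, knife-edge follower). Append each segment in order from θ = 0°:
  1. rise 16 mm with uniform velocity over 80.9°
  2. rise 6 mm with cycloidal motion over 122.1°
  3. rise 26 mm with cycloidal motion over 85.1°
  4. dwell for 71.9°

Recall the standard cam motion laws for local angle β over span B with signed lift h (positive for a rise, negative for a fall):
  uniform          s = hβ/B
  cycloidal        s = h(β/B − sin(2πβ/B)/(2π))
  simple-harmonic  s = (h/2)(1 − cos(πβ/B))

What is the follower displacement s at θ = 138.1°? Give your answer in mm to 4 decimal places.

seg 1 [0°–80.9°] uniform, h=16: full span → s += 16 → s = 16.0000
seg 2 [80.9°–203°] cycloidal, h=6: θ=138.1° here. β=57.2, B=122.1. 6·(0.4685 − sin(2π·0.4685)/(2π)) = 2.6229 → s = 18.6229

18.6229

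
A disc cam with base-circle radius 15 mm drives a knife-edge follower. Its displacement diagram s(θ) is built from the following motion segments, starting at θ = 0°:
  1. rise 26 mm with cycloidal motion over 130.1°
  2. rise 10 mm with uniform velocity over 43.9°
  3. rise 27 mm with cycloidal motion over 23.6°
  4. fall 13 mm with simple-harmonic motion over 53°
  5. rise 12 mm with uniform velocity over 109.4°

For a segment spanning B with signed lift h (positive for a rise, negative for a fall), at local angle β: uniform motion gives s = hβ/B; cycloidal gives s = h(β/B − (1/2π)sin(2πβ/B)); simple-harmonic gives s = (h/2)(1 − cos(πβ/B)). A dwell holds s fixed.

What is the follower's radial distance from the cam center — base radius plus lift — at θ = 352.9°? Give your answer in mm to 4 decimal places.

seg 1 [0°–130.1°] cycloidal, h=26: full span → s += 26 → s = 26.0000
seg 2 [130.1°–174°] uniform, h=10: full span → s += 10 → s = 36.0000
seg 3 [174°–197.6°] cycloidal, h=27: full span → s += 27 → s = 63.0000
seg 4 [197.6°–250.6°] simple-harmonic, h=-13: full span → s += -13 → s = 50.0000
seg 5 [250.6°–360°] uniform, h=12: θ=352.9° here. β=102.3, B=109.4. 12·102.3/109.4 = 11.2212 → s = 61.2212
radial distance = base radius + s = 15 + 61.2212 = 76.2212

76.2212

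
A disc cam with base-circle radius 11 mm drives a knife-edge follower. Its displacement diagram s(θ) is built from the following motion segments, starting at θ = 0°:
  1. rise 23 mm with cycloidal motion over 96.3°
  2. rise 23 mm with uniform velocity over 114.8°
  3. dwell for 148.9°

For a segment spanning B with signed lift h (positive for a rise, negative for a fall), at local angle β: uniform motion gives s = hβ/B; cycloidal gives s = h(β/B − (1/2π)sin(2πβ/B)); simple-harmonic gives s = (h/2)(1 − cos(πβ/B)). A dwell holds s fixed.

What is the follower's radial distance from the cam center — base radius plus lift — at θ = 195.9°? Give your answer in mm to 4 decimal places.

seg 1 [0°–96.3°] cycloidal, h=23: full span → s += 23 → s = 23.0000
seg 2 [96.3°–211.1°] uniform, h=23: θ=195.9° here. β=99.6, B=114.8. 23·99.6/114.8 = 19.9547 → s = 42.9547
radial distance = base radius + s = 11 + 42.9547 = 53.9547

53.9547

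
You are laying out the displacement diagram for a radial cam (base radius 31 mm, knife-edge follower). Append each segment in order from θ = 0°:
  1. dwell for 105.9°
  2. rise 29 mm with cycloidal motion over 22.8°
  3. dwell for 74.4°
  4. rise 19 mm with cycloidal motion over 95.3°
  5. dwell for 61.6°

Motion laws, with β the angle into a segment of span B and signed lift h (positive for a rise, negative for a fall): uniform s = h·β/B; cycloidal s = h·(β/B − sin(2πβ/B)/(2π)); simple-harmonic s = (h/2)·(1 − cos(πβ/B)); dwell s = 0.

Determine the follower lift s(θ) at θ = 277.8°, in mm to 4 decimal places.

seg 1 [0°–105.9°] dwell: s stays 0.0000
seg 2 [105.9°–128.7°] cycloidal, h=29: full span → s += 29 → s = 29.0000
seg 3 [128.7°–203.1°] dwell: s stays 29.0000
seg 4 [203.1°–298.4°] cycloidal, h=19: θ=277.8° here. β=74.7, B=95.3. 19·(0.7838 − sin(2π·0.7838)/(2π)) = 17.8488 → s = 46.8488

46.8488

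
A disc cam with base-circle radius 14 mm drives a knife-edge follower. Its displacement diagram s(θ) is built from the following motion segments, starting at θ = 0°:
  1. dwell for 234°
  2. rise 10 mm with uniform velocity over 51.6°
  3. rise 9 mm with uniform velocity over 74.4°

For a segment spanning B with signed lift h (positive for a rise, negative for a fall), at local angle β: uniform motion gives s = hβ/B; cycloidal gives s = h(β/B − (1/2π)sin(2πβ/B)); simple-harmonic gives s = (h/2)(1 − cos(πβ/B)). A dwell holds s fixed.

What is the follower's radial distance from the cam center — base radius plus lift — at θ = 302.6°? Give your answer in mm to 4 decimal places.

seg 1 [0°–234°] dwell: s stays 0.0000
seg 2 [234°–285.6°] uniform, h=10: full span → s += 10 → s = 10.0000
seg 3 [285.6°–360°] uniform, h=9: θ=302.6° here. β=17, B=74.4. 9·17/74.4 = 2.0565 → s = 12.0565
radial distance = base radius + s = 14 + 12.0565 = 26.0565

26.0565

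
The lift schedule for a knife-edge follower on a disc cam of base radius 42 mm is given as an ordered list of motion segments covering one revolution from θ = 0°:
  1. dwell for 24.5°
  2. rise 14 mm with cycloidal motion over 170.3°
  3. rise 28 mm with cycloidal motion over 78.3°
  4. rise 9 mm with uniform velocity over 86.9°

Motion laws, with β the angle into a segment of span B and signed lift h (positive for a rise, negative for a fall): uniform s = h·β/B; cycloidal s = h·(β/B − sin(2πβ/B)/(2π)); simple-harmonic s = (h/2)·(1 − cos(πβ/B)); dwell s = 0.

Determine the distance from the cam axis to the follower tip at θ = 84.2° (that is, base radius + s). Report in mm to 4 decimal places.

seg 1 [0°–24.5°] dwell: s stays 0.0000
seg 2 [24.5°–194.8°] cycloidal, h=14: θ=84.2° here. β=59.7, B=170.3. 14·(0.3506 − sin(2π·0.3506)/(2π)) = 3.1098 → s = 3.1098
radial distance = base radius + s = 42 + 3.1098 = 45.1098

45.1098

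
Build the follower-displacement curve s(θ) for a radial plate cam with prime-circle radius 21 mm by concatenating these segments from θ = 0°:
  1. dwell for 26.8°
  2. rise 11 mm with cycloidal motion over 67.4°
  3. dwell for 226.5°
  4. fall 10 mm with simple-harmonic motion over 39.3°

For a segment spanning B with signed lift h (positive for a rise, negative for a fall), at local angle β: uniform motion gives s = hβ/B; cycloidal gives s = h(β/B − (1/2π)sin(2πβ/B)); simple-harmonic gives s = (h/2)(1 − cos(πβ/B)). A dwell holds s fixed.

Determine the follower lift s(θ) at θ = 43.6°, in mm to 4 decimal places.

seg 1 [0°–26.8°] dwell: s stays 0.0000
seg 2 [26.8°–94.2°] cycloidal, h=11: θ=43.6° here. β=16.8, B=67.4. 11·(0.2493 − sin(2π·0.2493)/(2π)) = 0.9912 → s = 0.9912

0.9912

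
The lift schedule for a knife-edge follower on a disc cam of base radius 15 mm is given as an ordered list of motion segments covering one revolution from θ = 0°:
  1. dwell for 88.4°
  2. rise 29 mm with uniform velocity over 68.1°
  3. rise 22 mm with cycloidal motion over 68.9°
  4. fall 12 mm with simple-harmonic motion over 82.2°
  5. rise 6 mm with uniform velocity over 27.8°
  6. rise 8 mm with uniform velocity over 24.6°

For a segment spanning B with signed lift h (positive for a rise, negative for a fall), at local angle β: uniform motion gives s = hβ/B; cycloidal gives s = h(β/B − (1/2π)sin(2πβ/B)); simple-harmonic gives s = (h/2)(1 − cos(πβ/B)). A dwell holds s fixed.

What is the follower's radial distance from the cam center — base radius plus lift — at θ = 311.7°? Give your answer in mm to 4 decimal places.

seg 1 [0°–88.4°] dwell: s stays 0.0000
seg 2 [88.4°–156.5°] uniform, h=29: full span → s += 29 → s = 29.0000
seg 3 [156.5°–225.4°] cycloidal, h=22: full span → s += 22 → s = 51.0000
seg 4 [225.4°–307.6°] simple-harmonic, h=-12: full span → s += -12 → s = 39.0000
seg 5 [307.6°–335.4°] uniform, h=6: θ=311.7° here. β=4.1, B=27.8. 6·4.1/27.8 = 0.8849 → s = 39.8849
radial distance = base radius + s = 15 + 39.8849 = 54.8849

54.8849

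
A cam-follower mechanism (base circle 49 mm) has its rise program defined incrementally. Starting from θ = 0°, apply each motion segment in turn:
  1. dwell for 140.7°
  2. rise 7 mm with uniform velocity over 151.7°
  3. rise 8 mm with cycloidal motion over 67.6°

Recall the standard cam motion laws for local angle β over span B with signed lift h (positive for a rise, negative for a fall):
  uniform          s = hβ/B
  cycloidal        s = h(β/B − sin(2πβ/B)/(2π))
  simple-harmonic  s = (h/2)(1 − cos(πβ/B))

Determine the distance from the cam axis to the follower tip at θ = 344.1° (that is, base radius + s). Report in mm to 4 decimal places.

seg 1 [0°–140.7°] dwell: s stays 0.0000
seg 2 [140.7°–292.4°] uniform, h=7: full span → s += 7 → s = 7.0000
seg 3 [292.4°–360°] cycloidal, h=8: θ=344.1° here. β=51.7, B=67.6. 8·(0.7648 − sin(2π·0.7648)/(2π)) = 7.3861 → s = 14.3861
radial distance = base radius + s = 49 + 14.3861 = 63.3861

63.3861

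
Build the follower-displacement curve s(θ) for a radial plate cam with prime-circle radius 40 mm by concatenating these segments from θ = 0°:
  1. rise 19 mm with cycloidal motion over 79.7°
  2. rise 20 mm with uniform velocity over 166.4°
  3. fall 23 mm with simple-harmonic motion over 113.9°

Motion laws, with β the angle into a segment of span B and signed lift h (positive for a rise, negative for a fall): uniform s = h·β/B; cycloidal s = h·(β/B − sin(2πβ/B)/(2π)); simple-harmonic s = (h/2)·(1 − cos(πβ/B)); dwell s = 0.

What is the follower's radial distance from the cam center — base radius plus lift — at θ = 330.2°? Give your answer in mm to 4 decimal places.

seg 1 [0°–79.7°] cycloidal, h=19: full span → s += 19 → s = 19.0000
seg 2 [79.7°–246.1°] uniform, h=20: full span → s += 20 → s = 39.0000
seg 3 [246.1°–360°] simple-harmonic, h=-23: θ=330.2° here. β=84.1, B=113.9. -23/2·(1 − cos(π·0.7384)) = -19.3292 → s = 19.6708
radial distance = base radius + s = 40 + 19.6708 = 59.6708

59.6708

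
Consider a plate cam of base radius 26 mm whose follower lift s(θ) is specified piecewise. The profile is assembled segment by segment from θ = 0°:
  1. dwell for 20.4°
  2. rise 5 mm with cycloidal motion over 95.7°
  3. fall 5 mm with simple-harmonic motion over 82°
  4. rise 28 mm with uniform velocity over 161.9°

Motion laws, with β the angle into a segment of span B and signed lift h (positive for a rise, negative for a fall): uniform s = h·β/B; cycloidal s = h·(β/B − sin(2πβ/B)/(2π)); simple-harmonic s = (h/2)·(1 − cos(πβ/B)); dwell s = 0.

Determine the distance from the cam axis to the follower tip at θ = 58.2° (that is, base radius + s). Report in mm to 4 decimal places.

seg 1 [0°–20.4°] dwell: s stays 0.0000
seg 2 [20.4°–116.1°] cycloidal, h=5: θ=58.2° here. β=37.8, B=95.7. 5·(0.3950 − sin(2π·0.3950)/(2π)) = 1.4871 → s = 1.4871
radial distance = base radius + s = 26 + 1.4871 = 27.4871

27.4871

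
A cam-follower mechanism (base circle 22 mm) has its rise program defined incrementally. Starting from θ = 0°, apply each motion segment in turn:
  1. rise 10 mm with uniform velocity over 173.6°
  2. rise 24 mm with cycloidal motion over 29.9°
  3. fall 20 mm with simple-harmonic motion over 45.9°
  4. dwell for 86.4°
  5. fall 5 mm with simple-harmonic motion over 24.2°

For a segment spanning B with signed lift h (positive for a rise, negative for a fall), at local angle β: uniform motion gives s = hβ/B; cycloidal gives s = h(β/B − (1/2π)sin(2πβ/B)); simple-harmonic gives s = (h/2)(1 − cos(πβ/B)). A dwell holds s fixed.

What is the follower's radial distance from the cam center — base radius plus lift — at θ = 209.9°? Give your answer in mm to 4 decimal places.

seg 1 [0°–173.6°] uniform, h=10: full span → s += 10 → s = 10.0000
seg 2 [173.6°–203.5°] cycloidal, h=24: full span → s += 24 → s = 34.0000
seg 3 [203.5°–249.4°] simple-harmonic, h=-20: θ=209.9° here. β=6.4, B=45.9. -20/2·(1 − cos(π·0.1394)) = -0.9442 → s = 33.0558
radial distance = base radius + s = 22 + 33.0558 = 55.0558

55.0558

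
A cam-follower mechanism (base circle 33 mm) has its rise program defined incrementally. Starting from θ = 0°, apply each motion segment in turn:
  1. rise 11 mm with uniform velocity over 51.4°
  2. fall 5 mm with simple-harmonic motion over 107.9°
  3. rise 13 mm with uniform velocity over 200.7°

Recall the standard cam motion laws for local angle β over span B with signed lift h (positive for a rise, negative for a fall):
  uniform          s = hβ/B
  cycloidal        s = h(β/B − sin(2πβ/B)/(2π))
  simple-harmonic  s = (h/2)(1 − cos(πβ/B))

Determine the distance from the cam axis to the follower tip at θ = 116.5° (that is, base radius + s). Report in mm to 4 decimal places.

seg 1 [0°–51.4°] uniform, h=11: full span → s += 11 → s = 11.0000
seg 2 [51.4°–159.3°] simple-harmonic, h=-5: θ=116.5° here. β=65.1, B=107.9. -5/2·(1 − cos(π·0.6033)) = -3.2974 → s = 7.7026
radial distance = base radius + s = 33 + 7.7026 = 40.7026

40.7026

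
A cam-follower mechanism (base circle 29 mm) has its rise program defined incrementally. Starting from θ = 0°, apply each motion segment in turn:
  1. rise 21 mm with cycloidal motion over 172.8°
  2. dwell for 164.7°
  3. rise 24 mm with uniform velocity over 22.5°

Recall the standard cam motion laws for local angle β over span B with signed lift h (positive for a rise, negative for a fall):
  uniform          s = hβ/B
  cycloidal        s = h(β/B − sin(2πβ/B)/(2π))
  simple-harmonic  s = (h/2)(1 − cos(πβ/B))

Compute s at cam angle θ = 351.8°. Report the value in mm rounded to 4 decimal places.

seg 1 [0°–172.8°] cycloidal, h=21: full span → s += 21 → s = 21.0000
seg 2 [172.8°–337.5°] dwell: s stays 21.0000
seg 3 [337.5°–360°] uniform, h=24: θ=351.8° here. β=14.3, B=22.5. 24·14.3/22.5 = 15.2533 → s = 36.2533

36.2533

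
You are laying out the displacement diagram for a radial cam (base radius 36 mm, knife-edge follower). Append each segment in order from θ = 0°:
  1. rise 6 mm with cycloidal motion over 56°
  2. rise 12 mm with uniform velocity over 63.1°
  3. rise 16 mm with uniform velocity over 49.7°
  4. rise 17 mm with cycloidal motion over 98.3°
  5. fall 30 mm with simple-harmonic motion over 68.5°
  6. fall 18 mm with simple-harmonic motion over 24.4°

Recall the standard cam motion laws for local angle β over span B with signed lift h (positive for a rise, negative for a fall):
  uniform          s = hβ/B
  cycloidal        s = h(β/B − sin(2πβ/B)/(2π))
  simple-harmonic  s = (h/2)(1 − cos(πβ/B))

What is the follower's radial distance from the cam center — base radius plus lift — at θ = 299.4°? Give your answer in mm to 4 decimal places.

seg 1 [0°–56°] cycloidal, h=6: full span → s += 6 → s = 6.0000
seg 2 [56°–119.1°] uniform, h=12: full span → s += 12 → s = 18.0000
seg 3 [119.1°–168.8°] uniform, h=16: full span → s += 16 → s = 34.0000
seg 4 [168.8°–267.1°] cycloidal, h=17: full span → s += 17 → s = 51.0000
seg 5 [267.1°–335.6°] simple-harmonic, h=-30: θ=299.4° here. β=32.3, B=68.5. -30/2·(1 − cos(π·0.4715)) = -13.6603 → s = 37.3397
radial distance = base radius + s = 36 + 37.3397 = 73.3397

73.3397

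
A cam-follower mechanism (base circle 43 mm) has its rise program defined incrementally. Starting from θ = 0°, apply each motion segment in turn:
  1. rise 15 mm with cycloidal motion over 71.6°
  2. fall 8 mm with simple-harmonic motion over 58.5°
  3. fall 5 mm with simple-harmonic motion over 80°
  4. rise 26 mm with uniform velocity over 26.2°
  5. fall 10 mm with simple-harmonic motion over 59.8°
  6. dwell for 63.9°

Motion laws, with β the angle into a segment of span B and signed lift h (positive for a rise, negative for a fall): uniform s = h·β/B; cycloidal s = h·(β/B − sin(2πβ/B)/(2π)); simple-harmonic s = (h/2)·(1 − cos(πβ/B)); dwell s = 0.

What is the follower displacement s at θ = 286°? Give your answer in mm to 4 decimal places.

seg 1 [0°–71.6°] cycloidal, h=15: full span → s += 15 → s = 15.0000
seg 2 [71.6°–130.1°] simple-harmonic, h=-8: full span → s += -8 → s = 7.0000
seg 3 [130.1°–210.1°] simple-harmonic, h=-5: full span → s += -5 → s = 2.0000
seg 4 [210.1°–236.3°] uniform, h=26: full span → s += 26 → s = 28.0000
seg 5 [236.3°–296.1°] simple-harmonic, h=-10: θ=286° here. β=49.7, B=59.8. -10/2·(1 − cos(π·0.8311)) = -9.3125 → s = 18.6875

18.6875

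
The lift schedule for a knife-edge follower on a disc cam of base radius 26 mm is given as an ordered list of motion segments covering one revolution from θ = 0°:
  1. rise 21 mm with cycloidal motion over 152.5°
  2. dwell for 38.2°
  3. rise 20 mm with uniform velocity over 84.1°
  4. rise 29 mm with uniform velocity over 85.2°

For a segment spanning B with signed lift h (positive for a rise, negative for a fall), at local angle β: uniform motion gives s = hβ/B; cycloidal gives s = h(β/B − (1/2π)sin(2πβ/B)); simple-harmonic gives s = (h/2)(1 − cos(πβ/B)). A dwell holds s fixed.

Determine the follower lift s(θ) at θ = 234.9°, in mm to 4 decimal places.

seg 1 [0°–152.5°] cycloidal, h=21: full span → s += 21 → s = 21.0000
seg 2 [152.5°–190.7°] dwell: s stays 21.0000
seg 3 [190.7°–274.8°] uniform, h=20: θ=234.9° here. β=44.2, B=84.1. 20·44.2/84.1 = 10.5113 → s = 31.5113

31.5113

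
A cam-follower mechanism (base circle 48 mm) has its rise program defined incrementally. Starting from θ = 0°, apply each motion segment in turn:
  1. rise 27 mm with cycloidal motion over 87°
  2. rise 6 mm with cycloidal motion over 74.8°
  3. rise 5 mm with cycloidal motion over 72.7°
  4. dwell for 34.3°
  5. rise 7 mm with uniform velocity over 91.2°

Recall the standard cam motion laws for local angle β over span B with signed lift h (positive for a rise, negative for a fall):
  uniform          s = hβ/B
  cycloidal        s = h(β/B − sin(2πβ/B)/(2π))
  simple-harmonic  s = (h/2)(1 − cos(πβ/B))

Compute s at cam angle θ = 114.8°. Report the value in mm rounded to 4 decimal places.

seg 1 [0°–87°] cycloidal, h=27: full span → s += 27 → s = 27.0000
seg 2 [87°–161.8°] cycloidal, h=6: θ=114.8° here. β=27.8, B=74.8. 6·(0.3717 − sin(2π·0.3717)/(2π)) = 1.5407 → s = 28.5407

28.5407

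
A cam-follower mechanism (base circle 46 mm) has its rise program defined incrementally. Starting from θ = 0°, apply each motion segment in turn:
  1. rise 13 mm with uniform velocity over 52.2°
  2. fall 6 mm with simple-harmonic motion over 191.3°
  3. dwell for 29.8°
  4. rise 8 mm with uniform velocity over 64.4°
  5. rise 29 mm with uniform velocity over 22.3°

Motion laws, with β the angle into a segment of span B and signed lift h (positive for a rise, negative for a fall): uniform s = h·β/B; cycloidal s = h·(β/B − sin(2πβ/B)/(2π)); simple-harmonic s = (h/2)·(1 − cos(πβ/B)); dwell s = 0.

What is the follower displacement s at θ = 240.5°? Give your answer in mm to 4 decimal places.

seg 1 [0°–52.2°] uniform, h=13: full span → s += 13 → s = 13.0000
seg 2 [52.2°–243.5°] simple-harmonic, h=-6: θ=240.5° here. β=188.3, B=191.3. -6/2·(1 − cos(π·0.9843)) = -5.9964 → s = 7.0036

7.0036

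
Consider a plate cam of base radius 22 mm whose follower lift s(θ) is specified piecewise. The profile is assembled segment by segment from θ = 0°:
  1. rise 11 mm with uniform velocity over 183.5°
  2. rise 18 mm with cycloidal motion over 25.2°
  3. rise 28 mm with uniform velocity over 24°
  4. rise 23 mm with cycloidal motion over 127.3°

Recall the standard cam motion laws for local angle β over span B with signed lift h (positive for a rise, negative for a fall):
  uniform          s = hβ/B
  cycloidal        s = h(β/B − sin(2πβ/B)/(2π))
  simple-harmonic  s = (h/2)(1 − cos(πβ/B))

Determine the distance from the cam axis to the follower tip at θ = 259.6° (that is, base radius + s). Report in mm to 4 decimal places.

seg 1 [0°–183.5°] uniform, h=11: full span → s += 11 → s = 11.0000
seg 2 [183.5°–208.7°] cycloidal, h=18: full span → s += 18 → s = 29.0000
seg 3 [208.7°–232.7°] uniform, h=28: full span → s += 28 → s = 57.0000
seg 4 [232.7°–360°] cycloidal, h=23: θ=259.6° here. β=26.9, B=127.3. 23·(0.2113 − sin(2π·0.2113)/(2π)) = 1.3072 → s = 58.3072
radial distance = base radius + s = 22 + 58.3072 = 80.3072

80.3072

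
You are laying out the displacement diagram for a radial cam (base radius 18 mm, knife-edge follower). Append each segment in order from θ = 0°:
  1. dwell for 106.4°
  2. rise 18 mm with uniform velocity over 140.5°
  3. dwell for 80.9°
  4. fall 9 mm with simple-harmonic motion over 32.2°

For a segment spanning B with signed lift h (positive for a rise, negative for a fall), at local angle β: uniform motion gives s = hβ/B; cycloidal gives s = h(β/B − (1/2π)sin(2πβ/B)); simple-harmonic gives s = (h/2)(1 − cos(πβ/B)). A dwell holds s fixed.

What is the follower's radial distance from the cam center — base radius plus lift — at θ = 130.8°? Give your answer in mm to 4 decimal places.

seg 1 [0°–106.4°] dwell: s stays 0.0000
seg 2 [106.4°–246.9°] uniform, h=18: θ=130.8° here. β=24.4, B=140.5. 18·24.4/140.5 = 3.1260 → s = 3.1260
radial distance = base radius + s = 18 + 3.1260 = 21.1260

21.1260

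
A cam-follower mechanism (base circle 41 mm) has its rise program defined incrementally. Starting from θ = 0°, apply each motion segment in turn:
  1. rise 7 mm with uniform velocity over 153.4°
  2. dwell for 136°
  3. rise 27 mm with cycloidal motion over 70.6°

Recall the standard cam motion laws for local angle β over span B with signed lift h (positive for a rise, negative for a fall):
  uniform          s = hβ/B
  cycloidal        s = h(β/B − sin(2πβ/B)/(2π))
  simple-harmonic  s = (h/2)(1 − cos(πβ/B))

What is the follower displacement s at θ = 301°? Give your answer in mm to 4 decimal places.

seg 1 [0°–153.4°] uniform, h=7: full span → s += 7 → s = 7.0000
seg 2 [153.4°–289.4°] dwell: s stays 7.0000
seg 3 [289.4°–360°] cycloidal, h=27: θ=301° here. β=11.6, B=70.6. 27·(0.1643 − sin(2π·0.1643)/(2π)) = 0.7471 → s = 7.7471

7.7471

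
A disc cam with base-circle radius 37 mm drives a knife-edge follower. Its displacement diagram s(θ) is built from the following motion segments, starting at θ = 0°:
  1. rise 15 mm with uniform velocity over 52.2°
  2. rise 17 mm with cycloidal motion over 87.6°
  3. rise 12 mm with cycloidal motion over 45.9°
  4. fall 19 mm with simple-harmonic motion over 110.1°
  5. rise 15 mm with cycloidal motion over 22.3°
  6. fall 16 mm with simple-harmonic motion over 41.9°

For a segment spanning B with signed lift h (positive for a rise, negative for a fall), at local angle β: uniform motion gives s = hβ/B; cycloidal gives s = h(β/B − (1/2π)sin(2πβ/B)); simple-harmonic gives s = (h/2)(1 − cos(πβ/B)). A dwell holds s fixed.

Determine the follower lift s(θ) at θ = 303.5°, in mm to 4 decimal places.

seg 1 [0°–52.2°] uniform, h=15: full span → s += 15 → s = 15.0000
seg 2 [52.2°–139.8°] cycloidal, h=17: full span → s += 17 → s = 32.0000
seg 3 [139.8°–185.7°] cycloidal, h=12: full span → s += 12 → s = 44.0000
seg 4 [185.7°–295.8°] simple-harmonic, h=-19: full span → s += -19 → s = 25.0000
seg 5 [295.8°–318.1°] cycloidal, h=15: θ=303.5° here. β=7.7, B=22.3. 15·(0.3453 − sin(2π·0.3453)/(2π)) = 3.2073 → s = 28.2073

28.2073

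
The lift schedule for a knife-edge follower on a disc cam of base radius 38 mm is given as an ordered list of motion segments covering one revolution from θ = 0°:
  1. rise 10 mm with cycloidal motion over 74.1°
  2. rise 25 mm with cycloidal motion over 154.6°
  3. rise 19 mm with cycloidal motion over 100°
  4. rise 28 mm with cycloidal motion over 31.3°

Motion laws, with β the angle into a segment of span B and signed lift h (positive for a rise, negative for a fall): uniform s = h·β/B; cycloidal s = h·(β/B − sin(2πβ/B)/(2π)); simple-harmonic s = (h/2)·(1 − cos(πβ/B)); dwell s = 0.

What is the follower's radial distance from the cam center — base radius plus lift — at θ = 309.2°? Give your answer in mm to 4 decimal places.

seg 1 [0°–74.1°] cycloidal, h=10: full span → s += 10 → s = 10.0000
seg 2 [74.1°–228.7°] cycloidal, h=25: full span → s += 25 → s = 35.0000
seg 3 [228.7°–328.7°] cycloidal, h=19: θ=309.2° here. β=80.5, B=100. 19·(0.8050 − sin(2π·0.8050)/(2π)) = 18.1402 → s = 53.1402
radial distance = base radius + s = 38 + 53.1402 = 91.1402

91.1402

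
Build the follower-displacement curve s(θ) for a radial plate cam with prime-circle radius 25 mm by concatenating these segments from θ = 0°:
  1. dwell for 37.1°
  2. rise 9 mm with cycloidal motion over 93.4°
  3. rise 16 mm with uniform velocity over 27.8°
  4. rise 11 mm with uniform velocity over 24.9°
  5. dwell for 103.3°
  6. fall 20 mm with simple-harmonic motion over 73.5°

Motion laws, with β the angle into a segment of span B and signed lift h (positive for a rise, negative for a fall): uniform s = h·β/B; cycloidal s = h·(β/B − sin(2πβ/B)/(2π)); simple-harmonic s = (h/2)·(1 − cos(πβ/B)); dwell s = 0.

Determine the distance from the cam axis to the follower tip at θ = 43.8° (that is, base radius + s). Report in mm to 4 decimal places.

seg 1 [0°–37.1°] dwell: s stays 0.0000
seg 2 [37.1°–130.5°] cycloidal, h=9: θ=43.8° here. β=6.7, B=93.4. 9·(0.0717 − sin(2π·0.0717)/(2π)) = 0.0216 → s = 0.0216
radial distance = base radius + s = 25 + 0.0216 = 25.0216

25.0216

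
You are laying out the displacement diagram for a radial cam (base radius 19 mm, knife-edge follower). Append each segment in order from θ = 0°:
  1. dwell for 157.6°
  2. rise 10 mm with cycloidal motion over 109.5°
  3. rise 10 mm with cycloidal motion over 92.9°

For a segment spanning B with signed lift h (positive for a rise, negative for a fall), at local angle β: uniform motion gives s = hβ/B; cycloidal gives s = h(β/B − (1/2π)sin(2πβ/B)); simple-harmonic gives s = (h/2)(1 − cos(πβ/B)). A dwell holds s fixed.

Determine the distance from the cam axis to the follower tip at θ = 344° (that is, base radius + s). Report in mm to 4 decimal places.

seg 1 [0°–157.6°] dwell: s stays 0.0000
seg 2 [157.6°–267.1°] cycloidal, h=10: full span → s += 10 → s = 10.0000
seg 3 [267.1°–360°] cycloidal, h=10: θ=344° here. β=76.9, B=92.9. 10·(0.8278 − sin(2π·0.8278)/(2π)) = 9.6830 → s = 19.6830
radial distance = base radius + s = 19 + 19.6830 = 38.6830

38.6830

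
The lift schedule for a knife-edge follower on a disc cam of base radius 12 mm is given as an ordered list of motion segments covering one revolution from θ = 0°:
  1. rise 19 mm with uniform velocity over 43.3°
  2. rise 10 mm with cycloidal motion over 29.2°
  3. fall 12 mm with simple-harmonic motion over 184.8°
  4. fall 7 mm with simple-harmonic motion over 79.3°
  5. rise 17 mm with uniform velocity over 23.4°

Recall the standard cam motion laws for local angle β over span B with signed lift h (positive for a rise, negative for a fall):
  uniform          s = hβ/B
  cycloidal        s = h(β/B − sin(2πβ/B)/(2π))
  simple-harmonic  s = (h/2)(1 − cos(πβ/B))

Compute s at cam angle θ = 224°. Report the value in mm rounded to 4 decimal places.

seg 1 [0°–43.3°] uniform, h=19: full span → s += 19 → s = 19.0000
seg 2 [43.3°–72.5°] cycloidal, h=10: full span → s += 10 → s = 29.0000
seg 3 [72.5°–257.3°] simple-harmonic, h=-12: θ=224° here. β=151.5, B=184.8. -12/2·(1 − cos(π·0.8198)) = -11.0640 → s = 17.9360

17.9360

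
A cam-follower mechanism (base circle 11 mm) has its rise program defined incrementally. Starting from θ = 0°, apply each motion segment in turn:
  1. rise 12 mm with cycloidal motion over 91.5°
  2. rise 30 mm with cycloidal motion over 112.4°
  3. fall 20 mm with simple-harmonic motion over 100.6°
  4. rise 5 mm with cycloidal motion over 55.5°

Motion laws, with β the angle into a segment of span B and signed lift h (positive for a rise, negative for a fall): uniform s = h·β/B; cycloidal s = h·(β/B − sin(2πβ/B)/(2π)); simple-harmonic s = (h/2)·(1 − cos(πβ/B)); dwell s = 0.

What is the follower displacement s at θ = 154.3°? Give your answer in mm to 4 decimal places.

seg 1 [0°–91.5°] cycloidal, h=12: full span → s += 12 → s = 12.0000
seg 2 [91.5°–203.9°] cycloidal, h=30: θ=154.3° here. β=62.8, B=112.4. 30·(0.5587 − sin(2π·0.5587)/(2π)) = 18.4834 → s = 30.4834

30.4834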